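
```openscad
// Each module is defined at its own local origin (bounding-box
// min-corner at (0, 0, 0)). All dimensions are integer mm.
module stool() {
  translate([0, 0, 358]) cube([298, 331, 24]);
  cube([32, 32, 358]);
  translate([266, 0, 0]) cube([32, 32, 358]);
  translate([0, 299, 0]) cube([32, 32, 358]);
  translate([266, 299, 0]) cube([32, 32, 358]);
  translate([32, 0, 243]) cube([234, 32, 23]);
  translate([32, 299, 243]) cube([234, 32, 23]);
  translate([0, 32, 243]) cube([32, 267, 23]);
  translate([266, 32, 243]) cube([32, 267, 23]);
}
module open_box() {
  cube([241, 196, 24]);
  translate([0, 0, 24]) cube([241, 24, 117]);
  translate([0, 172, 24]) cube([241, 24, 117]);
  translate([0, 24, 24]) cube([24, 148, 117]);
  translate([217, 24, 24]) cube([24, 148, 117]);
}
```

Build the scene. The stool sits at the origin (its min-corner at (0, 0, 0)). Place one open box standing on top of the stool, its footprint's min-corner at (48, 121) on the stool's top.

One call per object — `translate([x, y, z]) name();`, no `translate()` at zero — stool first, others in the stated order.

stool();
translate([48, 121, 382]) open_box();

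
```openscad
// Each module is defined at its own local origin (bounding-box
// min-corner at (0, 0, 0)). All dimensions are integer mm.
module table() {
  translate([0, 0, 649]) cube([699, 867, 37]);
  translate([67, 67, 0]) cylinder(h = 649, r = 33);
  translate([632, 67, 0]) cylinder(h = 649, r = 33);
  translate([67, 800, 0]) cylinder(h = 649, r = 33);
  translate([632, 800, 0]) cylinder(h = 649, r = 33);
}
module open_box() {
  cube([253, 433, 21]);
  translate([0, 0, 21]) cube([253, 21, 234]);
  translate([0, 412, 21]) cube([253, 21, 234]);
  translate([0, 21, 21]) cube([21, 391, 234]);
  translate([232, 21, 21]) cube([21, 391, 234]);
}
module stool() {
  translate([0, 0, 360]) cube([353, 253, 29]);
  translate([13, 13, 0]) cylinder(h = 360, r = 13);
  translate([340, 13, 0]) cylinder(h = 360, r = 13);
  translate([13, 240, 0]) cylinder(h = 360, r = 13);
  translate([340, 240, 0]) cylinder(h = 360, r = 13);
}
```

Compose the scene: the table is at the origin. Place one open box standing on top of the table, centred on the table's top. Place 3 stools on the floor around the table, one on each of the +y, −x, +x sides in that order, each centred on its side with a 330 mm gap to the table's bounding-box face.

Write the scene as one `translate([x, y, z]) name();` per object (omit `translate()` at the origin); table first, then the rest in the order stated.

table();
translate([223, 217, 686]) open_box();
translate([173, 1197, 0]) stool();
translate([-683, 307, 0]) stool();
translate([1029, 307, 0]) stool();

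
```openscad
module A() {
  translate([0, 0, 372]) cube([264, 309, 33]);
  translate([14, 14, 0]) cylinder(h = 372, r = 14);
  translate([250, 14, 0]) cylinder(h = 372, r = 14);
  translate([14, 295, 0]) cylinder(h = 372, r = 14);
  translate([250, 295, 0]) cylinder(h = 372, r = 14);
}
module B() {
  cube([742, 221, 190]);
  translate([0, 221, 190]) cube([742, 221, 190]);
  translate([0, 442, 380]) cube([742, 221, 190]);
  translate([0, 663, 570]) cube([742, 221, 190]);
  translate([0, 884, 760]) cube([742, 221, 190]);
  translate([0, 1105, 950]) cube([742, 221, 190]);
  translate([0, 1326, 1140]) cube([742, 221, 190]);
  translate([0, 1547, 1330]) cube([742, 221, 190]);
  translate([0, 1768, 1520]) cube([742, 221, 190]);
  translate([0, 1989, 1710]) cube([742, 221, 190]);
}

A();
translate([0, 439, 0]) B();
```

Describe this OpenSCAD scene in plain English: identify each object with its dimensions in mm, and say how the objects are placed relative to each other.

A is a simple wooden stool: a rectangular seat 264 mm (x) by 309 mm (y), 33 mm thick, top face at z = 405 mm, on four round legs, each 28 mm in diameter. The legs rest on z = 0, each leg's axis is inset half a diameter from the nearest pair of seat edges (so the leg's bounding box is flush with the corner).

B is a straight staircase of 10 solid steps. Each step is 742 mm wide (x), 221 mm deep (y, the going) and 190 mm tall (the rise). The first step rests on the floor; each subsequent step sits one going further in +y and one rise higher in +z, directly behind and above the previous step with no overlap.

The staircase is on the floor beside the stool on its +y side.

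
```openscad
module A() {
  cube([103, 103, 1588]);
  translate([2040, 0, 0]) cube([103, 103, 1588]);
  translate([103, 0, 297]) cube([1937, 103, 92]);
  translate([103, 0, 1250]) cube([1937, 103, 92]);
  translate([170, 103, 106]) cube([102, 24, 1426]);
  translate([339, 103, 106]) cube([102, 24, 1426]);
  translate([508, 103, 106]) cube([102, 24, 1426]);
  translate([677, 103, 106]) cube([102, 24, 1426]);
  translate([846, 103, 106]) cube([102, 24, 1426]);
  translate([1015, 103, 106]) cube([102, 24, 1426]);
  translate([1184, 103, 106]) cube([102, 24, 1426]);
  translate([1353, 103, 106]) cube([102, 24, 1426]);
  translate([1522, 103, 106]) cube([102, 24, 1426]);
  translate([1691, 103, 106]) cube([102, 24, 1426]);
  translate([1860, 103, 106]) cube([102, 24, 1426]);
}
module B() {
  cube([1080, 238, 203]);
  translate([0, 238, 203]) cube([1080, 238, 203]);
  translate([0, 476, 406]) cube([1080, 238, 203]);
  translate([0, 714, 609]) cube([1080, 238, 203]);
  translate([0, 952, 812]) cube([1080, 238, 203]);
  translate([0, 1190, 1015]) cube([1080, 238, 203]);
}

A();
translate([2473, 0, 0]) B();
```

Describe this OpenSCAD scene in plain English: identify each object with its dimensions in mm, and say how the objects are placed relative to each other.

A is a fence section. Two 103×103 mm posts, 1588 mm tall, stand on the floor with a clear span of 1937 mm between their inner faces. Two horizontal rails of 103×92 mm section span the gap between the posts with their undersides at z = 297 mm and z = 1250 mm, flush with the posts' −y face. 11 pickets, each 102 mm wide, 24 mm thick and 1426 mm tall, are fixed to the +y face of the rails with their bottoms at z = 106 mm, evenly spaced across the span with equal gaps (rounded down to the nearest mm) at the −x end and between each pair — any rounding remainder accumulates at the +x end.

B is a run of 6 identical solid stair steps. Each tread is 1080×238 mm and each step block is 203 mm high. Step 1 rests on the floor; step k is offset from step 1 by (k−1)×238 mm in y and (k−1)×203 mm in z.

The staircase is on the floor beside the fence section on its +x side.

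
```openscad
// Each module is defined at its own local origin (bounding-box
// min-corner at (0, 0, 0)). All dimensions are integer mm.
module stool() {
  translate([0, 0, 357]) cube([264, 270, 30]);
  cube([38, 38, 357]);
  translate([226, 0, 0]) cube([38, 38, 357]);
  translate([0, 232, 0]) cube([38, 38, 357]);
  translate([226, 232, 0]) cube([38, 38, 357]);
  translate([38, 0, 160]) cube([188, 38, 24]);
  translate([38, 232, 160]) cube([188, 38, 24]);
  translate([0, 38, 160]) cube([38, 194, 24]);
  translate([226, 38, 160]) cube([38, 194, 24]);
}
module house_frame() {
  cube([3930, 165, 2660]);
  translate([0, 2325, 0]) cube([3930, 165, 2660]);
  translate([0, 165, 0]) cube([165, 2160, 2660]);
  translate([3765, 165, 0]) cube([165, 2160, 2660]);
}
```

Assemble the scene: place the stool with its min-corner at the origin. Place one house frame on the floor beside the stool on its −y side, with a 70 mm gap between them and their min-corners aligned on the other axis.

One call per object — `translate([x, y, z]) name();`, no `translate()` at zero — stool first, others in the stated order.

stool();
translate([0, -2560, 0]) house_frame();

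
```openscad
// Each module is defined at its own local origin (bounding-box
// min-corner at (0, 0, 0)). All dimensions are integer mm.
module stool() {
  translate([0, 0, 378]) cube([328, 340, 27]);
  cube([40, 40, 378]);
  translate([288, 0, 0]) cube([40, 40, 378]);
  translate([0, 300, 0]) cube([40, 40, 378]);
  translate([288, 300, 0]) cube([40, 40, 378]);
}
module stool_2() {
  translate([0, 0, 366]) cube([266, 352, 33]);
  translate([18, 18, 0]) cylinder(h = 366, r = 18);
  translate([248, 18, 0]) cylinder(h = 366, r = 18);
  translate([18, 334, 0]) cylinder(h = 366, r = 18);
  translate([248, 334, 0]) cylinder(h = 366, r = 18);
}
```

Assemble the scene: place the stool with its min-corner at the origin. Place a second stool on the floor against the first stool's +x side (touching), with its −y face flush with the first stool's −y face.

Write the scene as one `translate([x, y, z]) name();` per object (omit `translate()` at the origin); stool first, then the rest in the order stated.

stool();
translate([328, 0, 0]) stool_2();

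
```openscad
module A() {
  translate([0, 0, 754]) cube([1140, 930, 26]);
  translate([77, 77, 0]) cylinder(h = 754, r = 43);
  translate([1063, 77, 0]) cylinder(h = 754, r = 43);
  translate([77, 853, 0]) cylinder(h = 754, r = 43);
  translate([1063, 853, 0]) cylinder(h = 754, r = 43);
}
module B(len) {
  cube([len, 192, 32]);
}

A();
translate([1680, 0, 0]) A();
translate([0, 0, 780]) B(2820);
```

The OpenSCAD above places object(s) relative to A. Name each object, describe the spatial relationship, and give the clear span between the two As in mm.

A is a table. B is a beam. A beam spans the tops of two tables. The clear span between the two tables is 540 mm.

Second table starts at x = 1680; first ends at x = 1140; clear span = 1680 − 1140 = 540 mm.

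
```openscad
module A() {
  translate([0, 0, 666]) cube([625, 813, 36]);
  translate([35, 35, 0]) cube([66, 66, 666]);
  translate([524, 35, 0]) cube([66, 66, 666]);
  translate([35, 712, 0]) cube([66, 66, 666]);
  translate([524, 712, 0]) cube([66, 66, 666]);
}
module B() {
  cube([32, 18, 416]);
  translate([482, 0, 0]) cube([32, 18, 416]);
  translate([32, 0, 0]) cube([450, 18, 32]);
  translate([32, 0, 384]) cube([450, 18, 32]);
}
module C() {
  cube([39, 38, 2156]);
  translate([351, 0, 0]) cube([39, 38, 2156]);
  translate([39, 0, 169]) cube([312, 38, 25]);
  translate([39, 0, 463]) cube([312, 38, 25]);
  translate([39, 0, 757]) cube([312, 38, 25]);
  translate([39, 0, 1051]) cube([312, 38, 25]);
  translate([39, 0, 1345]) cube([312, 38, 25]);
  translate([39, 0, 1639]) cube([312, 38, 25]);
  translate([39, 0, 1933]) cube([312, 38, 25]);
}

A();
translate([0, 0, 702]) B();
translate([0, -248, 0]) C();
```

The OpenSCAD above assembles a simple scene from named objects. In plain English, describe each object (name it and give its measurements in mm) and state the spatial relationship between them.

A is a table with a 625×813 mm rectangular top, 36 mm thick, top surface at z = 702 mm, supported by four 66×66 mm square legs, each inset 35 mm from the nearest pair of top edges, running from the floor.

B is a rectangular picture frame lying in the x–z plane (depth along y). The opening is 450 mm wide (x) by 352 mm tall (z), surrounded by a border 32 mm wide on all four sides. The frame is 18 mm deep and is made of two full-height vertical stiles with two horizontal rails fitted between them.

C is a wooden ladder with two side rails of 39×38 mm section and 2156 mm height, set 390 mm apart overall. Between them run 7 rectangular rungs (38 mm deep, 25 mm thick), front faces flush with the rails' −y face. The bottom of the first rung is 169 mm above the floor and each subsequent rung is 294 mm higher than the one below.

The picture frame is on top of the table. The ladder is on the floor beside the table on its −y side.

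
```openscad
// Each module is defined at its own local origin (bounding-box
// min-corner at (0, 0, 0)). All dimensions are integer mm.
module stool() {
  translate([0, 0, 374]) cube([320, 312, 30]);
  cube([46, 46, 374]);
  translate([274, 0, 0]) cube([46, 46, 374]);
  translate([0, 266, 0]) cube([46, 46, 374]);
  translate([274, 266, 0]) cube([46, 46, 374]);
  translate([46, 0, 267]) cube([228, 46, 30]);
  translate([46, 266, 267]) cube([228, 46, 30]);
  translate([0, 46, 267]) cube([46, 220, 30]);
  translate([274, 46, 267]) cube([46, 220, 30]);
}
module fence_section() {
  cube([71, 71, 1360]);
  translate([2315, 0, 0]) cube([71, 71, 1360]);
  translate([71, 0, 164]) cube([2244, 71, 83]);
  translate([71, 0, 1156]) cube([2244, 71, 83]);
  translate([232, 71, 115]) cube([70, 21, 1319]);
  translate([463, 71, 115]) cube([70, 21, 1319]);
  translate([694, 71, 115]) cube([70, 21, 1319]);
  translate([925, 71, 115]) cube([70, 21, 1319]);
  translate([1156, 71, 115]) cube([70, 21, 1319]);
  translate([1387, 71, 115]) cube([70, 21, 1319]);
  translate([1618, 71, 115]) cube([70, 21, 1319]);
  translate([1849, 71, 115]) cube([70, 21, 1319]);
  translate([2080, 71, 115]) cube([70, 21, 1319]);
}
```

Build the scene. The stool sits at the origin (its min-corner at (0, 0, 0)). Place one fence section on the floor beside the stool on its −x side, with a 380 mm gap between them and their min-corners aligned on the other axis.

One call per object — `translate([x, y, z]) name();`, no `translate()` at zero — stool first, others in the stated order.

stool();
translate([-2766, 0, 0]) fence_section();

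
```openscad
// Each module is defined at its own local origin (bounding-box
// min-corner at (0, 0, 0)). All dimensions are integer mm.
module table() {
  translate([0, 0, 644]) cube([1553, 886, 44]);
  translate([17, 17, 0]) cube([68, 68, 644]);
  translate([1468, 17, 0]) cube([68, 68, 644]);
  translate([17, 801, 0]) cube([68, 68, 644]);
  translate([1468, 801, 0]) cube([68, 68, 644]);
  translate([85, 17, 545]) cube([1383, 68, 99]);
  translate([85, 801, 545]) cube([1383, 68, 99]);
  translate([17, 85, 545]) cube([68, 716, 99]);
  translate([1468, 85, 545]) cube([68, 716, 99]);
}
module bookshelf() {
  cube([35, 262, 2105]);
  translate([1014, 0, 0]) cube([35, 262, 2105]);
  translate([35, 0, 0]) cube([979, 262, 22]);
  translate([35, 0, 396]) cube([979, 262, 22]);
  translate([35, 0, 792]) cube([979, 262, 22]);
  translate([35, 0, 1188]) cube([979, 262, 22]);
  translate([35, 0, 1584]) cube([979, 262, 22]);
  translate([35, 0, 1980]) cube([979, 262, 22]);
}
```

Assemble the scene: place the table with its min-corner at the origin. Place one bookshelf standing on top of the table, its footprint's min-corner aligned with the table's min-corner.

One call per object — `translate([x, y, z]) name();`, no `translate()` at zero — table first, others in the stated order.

table();
translate([0, 0, 688]) bookshelf();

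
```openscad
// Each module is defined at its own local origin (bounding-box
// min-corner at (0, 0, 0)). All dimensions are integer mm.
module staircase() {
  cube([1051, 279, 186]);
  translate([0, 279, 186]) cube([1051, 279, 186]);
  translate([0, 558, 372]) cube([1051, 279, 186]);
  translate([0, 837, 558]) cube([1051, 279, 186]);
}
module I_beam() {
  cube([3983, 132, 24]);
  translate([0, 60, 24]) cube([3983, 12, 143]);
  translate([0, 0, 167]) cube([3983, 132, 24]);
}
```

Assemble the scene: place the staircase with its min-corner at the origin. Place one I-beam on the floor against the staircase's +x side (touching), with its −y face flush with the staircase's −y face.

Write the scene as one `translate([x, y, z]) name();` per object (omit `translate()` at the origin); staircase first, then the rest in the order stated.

staircase();
translate([1051, 0, 0]) I_beam();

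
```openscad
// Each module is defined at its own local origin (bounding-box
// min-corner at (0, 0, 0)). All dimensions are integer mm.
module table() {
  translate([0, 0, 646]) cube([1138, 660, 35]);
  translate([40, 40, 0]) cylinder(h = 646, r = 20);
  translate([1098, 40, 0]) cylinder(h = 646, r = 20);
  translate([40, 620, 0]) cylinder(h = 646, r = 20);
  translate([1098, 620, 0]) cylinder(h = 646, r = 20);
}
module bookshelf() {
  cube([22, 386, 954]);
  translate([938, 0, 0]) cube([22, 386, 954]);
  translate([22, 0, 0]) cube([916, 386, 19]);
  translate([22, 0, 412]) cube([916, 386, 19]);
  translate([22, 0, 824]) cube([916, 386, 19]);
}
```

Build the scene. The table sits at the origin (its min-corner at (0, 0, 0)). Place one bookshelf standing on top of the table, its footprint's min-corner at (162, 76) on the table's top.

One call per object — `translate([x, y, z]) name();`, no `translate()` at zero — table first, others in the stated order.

table();
translate([162, 76, 681]) bookshelf();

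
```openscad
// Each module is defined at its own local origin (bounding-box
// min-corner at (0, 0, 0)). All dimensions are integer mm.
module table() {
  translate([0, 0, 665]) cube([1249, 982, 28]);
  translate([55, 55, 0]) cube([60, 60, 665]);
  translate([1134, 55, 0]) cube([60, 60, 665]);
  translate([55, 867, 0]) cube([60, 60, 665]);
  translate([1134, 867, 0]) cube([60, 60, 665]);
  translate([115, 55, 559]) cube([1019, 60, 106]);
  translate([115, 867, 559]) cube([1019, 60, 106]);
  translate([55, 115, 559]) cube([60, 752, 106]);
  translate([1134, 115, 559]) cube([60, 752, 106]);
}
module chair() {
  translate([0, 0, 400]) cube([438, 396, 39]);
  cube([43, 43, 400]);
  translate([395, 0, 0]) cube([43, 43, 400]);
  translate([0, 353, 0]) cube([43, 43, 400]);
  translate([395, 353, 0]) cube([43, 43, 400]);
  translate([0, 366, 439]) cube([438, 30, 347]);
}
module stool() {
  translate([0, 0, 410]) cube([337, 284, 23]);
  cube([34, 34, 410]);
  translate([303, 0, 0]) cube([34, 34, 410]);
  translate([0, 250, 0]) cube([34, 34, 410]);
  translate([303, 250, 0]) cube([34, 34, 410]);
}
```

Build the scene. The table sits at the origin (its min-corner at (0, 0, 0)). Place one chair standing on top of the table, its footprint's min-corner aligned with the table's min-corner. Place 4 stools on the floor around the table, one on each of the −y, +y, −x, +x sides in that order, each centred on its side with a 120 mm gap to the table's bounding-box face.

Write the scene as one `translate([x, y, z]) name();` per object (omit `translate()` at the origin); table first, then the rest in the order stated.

table();
translate([0, 0, 693]) chair();
translate([456, -404, 0]) stool();
translate([456, 1102, 0]) stool();
translate([-457, 349, 0]) stool();
translate([1369, 349, 0]) stool();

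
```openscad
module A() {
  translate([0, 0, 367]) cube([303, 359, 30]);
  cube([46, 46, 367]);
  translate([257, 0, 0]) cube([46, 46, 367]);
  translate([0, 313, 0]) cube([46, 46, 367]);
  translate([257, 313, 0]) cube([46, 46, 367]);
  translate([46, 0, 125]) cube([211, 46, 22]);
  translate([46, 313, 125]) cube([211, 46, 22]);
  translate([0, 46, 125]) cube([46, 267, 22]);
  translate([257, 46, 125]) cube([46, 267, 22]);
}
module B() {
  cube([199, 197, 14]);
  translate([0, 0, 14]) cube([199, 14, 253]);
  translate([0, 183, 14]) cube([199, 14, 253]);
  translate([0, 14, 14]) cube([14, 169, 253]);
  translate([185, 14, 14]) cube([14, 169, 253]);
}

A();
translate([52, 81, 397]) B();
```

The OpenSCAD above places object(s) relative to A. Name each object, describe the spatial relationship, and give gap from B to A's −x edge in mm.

A is a stool. B is an open box. The open box is on top of the stool, centred. The gap from the open box to the stool's −x edge is 52 mm.

The open box's min-x is at 52; the stool's min-x is 0; gap = 52 mm.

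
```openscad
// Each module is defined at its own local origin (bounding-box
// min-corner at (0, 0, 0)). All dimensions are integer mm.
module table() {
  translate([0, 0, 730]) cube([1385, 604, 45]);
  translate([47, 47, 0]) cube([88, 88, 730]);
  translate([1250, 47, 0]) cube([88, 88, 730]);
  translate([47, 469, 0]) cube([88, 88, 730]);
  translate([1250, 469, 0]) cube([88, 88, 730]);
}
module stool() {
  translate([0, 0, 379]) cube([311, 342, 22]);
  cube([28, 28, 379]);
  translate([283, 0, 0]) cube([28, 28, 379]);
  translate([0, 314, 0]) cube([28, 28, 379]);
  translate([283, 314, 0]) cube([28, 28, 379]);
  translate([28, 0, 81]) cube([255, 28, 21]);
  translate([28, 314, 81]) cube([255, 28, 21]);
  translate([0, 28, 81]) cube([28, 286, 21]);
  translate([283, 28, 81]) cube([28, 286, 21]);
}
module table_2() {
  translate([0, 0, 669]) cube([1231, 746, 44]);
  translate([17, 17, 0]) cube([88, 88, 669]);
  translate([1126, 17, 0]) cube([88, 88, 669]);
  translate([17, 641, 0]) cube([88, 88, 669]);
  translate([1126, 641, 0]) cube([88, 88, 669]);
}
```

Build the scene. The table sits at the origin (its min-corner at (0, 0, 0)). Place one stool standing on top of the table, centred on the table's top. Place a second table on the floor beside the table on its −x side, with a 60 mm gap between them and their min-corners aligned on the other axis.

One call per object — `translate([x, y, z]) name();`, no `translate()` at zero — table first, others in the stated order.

table();
translate([537, 131, 775]) stool();
translate([-1291, 0, 0]) table_2();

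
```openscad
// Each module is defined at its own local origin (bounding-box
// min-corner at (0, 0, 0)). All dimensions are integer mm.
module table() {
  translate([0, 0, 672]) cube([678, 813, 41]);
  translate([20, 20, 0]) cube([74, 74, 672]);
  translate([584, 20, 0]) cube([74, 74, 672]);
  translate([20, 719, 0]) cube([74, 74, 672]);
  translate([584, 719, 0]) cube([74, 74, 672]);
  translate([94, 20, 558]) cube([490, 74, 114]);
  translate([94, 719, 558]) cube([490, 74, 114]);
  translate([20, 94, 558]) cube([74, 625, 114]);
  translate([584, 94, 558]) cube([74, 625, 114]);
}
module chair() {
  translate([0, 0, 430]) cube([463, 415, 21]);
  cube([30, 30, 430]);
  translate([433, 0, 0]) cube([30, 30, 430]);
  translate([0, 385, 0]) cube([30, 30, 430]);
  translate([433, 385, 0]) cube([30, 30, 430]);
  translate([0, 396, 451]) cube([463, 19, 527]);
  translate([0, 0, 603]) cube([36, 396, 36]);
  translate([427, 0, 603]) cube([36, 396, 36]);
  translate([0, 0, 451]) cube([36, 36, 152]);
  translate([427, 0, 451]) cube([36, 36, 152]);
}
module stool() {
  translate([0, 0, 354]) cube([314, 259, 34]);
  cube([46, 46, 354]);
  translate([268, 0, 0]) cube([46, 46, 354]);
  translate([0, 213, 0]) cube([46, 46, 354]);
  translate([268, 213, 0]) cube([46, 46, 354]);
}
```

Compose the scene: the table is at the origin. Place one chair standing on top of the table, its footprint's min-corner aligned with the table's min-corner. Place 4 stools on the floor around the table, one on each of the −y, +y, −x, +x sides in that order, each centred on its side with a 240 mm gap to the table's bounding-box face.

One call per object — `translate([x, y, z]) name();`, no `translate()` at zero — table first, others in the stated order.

table();
translate([0, 0, 713]) chair();
translate([182, -499, 0]) stool();
translate([182, 1053, 0]) stool();
translate([-554, 277, 0]) stool();
translate([918, 277, 0]) stool();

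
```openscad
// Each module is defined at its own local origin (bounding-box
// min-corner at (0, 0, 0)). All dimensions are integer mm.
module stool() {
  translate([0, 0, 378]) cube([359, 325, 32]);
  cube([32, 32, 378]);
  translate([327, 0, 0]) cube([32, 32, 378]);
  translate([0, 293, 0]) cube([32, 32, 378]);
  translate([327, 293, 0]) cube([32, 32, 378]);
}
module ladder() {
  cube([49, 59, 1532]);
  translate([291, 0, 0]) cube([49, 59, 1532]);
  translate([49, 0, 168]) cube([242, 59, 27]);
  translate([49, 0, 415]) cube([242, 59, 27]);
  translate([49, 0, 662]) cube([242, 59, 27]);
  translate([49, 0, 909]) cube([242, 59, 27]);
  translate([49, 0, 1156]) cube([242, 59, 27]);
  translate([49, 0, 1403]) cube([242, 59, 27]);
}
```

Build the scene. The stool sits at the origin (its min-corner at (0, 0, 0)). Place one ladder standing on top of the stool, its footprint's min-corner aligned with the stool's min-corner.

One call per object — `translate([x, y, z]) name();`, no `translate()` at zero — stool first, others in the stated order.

stool();
translate([0, 0, 410]) ladder();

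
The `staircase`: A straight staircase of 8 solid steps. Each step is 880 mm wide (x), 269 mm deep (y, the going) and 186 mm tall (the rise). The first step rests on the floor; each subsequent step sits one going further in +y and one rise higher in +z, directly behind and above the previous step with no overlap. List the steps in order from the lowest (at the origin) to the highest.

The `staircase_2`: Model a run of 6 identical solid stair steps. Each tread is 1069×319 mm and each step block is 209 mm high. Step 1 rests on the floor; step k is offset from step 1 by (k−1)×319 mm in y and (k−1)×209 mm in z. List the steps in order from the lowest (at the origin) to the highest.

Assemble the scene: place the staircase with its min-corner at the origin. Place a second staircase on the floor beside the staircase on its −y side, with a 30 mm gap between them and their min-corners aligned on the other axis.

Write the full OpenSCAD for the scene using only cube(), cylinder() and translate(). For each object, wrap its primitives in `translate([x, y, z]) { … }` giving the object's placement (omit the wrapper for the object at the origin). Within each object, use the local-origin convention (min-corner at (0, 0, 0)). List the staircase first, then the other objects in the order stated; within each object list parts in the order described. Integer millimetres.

cube([880, 269, 186]);
translate([0, 269, 186]) cube([880, 269, 186]);
translate([0, 538, 372]) cube([880, 269, 186]);
translate([0, 807, 558]) cube([880, 269, 186]);
translate([0, 1076, 744]) cube([880, 269, 186]);
translate([0, 1345, 930]) cube([880, 269, 186]);
translate([0, 1614, 1116]) cube([880, 269, 186]);
translate([0, 1883, 1302]) cube([880, 269, 186]);
translate([0, -1944, 0]) {
  cube([1069, 319, 209]);
  translate([0, 319, 209]) cube([1069, 319, 209]);
  translate([0, 638, 418]) cube([1069, 319, 209]);
  translate([0, 957, 627]) cube([1069, 319, 209]);
  translate([0, 1276, 836]) cube([1069, 319, 209]);
  translate([0, 1595, 1045]) cube([1069, 319, 209]);
}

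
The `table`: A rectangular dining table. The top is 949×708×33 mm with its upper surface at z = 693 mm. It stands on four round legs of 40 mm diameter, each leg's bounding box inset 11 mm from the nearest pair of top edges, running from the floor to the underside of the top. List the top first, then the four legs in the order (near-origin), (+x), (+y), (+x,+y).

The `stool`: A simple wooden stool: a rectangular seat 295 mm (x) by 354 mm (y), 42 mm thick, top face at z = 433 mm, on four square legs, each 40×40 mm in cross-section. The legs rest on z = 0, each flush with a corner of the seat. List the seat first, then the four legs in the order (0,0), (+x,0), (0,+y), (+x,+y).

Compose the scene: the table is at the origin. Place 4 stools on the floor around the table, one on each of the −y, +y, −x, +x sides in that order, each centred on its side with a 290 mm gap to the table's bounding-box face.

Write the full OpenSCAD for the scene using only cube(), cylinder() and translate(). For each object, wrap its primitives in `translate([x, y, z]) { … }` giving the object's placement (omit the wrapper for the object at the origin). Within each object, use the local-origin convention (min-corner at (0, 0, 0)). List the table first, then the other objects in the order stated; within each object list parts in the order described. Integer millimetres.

translate([0, 0, 660]) cube([949, 708, 33]);
translate([31, 31, 0]) cylinder(h = 660, r = 20);
translate([918, 31, 0]) cylinder(h = 660, r = 20);
translate([31, 677, 0]) cylinder(h = 660, r = 20);
translate([918, 677, 0]) cylinder(h = 660, r = 20);
translate([327, -644, 0]) {
  translate([0, 0, 391]) cube([295, 354, 42]);
  cube([40, 40, 391]);
  translate([255, 0, 0]) cube([40, 40, 391]);
  translate([0, 314, 0]) cube([40, 40, 391]);
  translate([255, 314, 0]) cube([40, 40, 391]);
}
translate([327, 998, 0]) {
  translate([0, 0, 391]) cube([295, 354, 42]);
  cube([40, 40, 391]);
  translate([255, 0, 0]) cube([40, 40, 391]);
  translate([0, 314, 0]) cube([40, 40, 391]);
  translate([255, 314, 0]) cube([40, 40, 391]);
}
translate([-585, 177, 0]) {
  translate([0, 0, 391]) cube([295, 354, 42]);
  cube([40, 40, 391]);
  translate([255, 0, 0]) cube([40, 40, 391]);
  translate([0, 314, 0]) cube([40, 40, 391]);
  translate([255, 314, 0]) cube([40, 40, 391]);
}
translate([1239, 177, 0]) {
  translate([0, 0, 391]) cube([295, 354, 42]);
  cube([40, 40, 391]);
  translate([255, 0, 0]) cube([40, 40, 391]);
  translate([0, 314, 0]) cube([40, 40, 391]);
  translate([255, 314, 0]) cube([40, 40, 391]);
}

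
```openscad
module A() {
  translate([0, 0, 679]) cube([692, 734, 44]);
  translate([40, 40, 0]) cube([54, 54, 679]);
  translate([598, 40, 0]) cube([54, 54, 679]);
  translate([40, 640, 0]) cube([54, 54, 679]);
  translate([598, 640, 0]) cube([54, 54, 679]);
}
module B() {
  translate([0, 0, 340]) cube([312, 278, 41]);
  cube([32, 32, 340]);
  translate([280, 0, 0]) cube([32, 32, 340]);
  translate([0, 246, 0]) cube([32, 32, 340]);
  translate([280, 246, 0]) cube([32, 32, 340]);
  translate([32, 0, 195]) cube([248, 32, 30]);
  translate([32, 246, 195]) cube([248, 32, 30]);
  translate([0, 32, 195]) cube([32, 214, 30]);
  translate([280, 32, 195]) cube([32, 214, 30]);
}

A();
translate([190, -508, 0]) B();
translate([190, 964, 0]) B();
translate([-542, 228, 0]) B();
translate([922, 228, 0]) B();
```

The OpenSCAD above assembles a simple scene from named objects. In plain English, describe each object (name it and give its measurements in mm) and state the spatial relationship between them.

A is a rectangular dining table. The top is 692×734×44 mm with its upper surface at z = 723 mm. It stands on four 54×54 mm square legs, each inset 40 mm from the nearest pair of top edges, running from the floor to the underside of the top.

B is a simple wooden stool: a rectangular seat 312 mm (x) by 278 mm (y), 41 mm thick, top face at z = 381 mm, on four square legs, each 32×32 mm in cross-section. The legs rest on z = 0, each flush with a corner of the seat. Four stretchers, 32 mm wide and 30 mm tall, connect adjacent legs with their undersides at z = 195 mm, each running between the inner faces of the legs it joins and aligned with the legs' outer faces on the other axis.

Four stools sit around the table at the −y, +y, −x, +x sides.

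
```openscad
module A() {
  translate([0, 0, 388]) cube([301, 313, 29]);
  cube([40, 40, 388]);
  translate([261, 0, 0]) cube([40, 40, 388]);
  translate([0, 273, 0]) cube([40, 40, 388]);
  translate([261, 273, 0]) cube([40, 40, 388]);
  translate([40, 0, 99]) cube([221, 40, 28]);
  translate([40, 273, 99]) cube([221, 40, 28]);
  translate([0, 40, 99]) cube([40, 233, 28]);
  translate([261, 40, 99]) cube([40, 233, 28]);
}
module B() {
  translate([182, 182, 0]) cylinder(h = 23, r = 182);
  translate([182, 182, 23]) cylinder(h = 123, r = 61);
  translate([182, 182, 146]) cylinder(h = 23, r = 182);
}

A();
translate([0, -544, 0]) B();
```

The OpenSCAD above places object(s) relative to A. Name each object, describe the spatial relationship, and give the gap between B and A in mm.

The spool's nearest face is 180 mm from the stool's −y face.

A is a stool. B is a spool. The spool is on the floor beside the stool on its −y side. The gap between the spool and the stool is 180 mm.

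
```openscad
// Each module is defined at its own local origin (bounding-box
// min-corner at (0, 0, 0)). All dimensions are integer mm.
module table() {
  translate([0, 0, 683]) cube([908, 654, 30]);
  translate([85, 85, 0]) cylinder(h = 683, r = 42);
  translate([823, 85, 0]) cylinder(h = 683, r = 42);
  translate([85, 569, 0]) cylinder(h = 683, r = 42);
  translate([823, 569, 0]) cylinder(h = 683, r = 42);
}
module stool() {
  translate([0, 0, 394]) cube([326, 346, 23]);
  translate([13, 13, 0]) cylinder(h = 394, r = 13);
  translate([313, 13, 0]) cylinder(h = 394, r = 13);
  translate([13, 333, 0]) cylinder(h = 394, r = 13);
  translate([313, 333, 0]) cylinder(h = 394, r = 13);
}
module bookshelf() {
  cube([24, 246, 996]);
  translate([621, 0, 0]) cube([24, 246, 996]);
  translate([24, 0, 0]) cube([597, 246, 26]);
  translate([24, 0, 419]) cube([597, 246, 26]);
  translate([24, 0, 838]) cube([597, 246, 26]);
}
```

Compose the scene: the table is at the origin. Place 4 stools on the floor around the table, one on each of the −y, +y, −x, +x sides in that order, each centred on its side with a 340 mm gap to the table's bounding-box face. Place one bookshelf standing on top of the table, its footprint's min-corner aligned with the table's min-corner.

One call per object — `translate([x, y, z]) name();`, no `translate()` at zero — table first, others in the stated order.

table();
translate([291, -686, 0]) stool();
translate([291, 994, 0]) stool();
translate([-666, 154, 0]) stool();
translate([1248, 154, 0]) stool();
translate([0, 0, 713]) bookshelf();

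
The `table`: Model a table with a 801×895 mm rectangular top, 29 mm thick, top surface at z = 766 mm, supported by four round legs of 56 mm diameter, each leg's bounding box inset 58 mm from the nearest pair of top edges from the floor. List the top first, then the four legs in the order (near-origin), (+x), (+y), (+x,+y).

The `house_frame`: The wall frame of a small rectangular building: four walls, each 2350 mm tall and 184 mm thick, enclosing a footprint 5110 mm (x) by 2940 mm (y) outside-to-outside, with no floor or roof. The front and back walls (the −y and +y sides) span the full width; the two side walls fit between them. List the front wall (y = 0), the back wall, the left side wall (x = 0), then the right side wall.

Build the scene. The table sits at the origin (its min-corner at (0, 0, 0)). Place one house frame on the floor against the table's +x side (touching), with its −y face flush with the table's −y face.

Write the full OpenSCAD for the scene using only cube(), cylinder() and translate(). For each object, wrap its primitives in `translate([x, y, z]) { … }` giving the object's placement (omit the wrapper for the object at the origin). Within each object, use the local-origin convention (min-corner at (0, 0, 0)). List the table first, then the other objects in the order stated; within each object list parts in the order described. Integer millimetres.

translate([0, 0, 737]) cube([801, 895, 29]);
translate([86, 86, 0]) cylinder(h = 737, r = 28);
translate([715, 86, 0]) cylinder(h = 737, r = 28);
translate([86, 809, 0]) cylinder(h = 737, r = 28);
translate([715, 809, 0]) cylinder(h = 737, r = 28);
translate([801, 0, 0]) {
  cube([5110, 184, 2350]);
  translate([0, 2756, 0]) cube([5110, 184, 2350]);
  translate([0, 184, 0]) cube([184, 2572, 2350]);
  translate([4926, 184, 0]) cube([184, 2572, 2350]);
}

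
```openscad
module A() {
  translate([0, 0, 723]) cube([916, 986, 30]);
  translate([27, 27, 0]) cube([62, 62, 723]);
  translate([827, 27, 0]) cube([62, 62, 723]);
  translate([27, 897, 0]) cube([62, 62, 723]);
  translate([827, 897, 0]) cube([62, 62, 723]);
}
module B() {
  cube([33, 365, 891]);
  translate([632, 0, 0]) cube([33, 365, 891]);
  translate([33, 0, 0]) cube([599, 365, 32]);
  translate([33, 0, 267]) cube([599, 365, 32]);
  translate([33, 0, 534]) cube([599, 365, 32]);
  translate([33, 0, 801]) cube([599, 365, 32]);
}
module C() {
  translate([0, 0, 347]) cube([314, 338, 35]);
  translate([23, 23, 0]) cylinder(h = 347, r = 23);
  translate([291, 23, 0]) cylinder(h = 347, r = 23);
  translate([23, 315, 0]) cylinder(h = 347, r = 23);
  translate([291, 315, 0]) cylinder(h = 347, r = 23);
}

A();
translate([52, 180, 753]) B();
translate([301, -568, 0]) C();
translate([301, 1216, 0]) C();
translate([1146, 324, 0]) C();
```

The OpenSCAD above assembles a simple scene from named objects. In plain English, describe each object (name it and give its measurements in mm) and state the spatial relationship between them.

A is a rectangular dining table. The top is 916×986×30 mm with its upper surface at z = 753 mm. It stands on four 62×62 mm square legs, each inset 27 mm from the nearest pair of top edges, running from the floor to the underside of the top.

B is a bookshelf 665 mm wide overall, 365 mm deep and 891 mm tall. The two sides are 33 mm thick vertical panels. 4 horizontal shelves of 32 mm thickness span between the inner faces of the sides; the lowest shelf sits on the floor and shelves are stacked with a clear vertical gap of 235 mm between each pair.

C is a four-legged stool. The seat is a 314×338×35 mm slab whose top surface is at z = 382 mm; four round legs, each 46 mm in diameter, run from the floor (z = 0) to the underside of the seat, each leg's axis is inset half a diameter from the nearest pair of seat edges (so the leg's bounding box is flush with the corner).

The bookshelf is on top of the table. Three stools sit around the table at the −y, +y, +x sides.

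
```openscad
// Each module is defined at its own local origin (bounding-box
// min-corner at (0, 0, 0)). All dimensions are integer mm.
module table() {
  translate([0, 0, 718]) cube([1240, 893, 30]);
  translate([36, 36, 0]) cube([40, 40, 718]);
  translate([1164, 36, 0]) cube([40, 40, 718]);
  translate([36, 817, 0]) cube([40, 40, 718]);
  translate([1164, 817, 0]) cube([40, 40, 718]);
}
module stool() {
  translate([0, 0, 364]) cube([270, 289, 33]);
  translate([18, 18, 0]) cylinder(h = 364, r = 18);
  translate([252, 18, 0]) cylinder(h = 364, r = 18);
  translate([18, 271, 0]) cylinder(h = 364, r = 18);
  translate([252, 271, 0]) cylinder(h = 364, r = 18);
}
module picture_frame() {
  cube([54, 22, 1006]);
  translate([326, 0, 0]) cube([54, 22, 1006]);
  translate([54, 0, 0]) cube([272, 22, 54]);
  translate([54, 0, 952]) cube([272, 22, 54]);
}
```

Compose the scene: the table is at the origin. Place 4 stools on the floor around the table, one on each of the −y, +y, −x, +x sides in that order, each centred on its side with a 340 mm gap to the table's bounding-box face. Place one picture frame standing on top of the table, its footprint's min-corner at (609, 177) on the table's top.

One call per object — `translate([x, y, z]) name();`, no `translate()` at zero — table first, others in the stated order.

table();
translate([485, -629, 0]) stool();
translate([485, 1233, 0]) stool();
translate([-610, 302, 0]) stool();
translate([1580, 302, 0]) stool();
translate([609, 177, 748]) picture_frame();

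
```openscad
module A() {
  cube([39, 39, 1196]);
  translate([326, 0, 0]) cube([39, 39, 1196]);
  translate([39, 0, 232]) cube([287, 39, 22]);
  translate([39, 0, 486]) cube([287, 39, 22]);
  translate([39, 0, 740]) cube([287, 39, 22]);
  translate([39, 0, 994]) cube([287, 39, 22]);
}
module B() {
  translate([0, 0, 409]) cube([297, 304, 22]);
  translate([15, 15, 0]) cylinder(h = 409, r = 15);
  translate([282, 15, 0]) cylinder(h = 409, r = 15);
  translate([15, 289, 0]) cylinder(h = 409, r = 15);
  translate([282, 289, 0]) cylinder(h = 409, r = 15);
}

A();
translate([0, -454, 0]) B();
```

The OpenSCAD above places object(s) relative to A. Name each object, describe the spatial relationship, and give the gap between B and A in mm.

The stool's nearest face is 150 mm from the ladder's −y face.

A is a ladder. B is a stool. The stool is on the floor beside the ladder on its −y side. The gap between the stool and the ladder is 150 mm.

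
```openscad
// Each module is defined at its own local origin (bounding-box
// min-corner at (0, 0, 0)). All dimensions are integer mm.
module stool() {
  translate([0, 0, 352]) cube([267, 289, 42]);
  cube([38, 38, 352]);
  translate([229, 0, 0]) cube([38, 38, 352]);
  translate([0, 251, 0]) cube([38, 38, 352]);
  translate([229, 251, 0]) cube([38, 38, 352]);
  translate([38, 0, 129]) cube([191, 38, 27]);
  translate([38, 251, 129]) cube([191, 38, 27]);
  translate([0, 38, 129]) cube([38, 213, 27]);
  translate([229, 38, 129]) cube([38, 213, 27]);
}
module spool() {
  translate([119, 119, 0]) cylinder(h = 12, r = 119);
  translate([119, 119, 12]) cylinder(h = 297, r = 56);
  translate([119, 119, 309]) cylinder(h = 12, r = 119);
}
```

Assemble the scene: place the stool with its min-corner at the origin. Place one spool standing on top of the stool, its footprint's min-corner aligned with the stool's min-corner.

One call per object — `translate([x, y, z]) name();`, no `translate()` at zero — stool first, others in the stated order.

stool();
translate([0, 0, 394]) spool();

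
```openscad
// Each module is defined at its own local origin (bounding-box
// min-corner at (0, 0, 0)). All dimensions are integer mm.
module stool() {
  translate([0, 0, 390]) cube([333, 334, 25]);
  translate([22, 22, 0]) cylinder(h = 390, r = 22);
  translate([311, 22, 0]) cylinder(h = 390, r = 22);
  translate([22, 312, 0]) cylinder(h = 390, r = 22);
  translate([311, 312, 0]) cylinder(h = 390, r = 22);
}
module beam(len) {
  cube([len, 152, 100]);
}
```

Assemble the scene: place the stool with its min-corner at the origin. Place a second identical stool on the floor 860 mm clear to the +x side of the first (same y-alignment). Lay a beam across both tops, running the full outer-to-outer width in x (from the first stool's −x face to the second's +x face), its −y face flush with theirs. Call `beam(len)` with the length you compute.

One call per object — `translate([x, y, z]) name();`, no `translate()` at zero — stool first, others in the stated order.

stool();
translate([1193, 0, 0]) stool();
translate([0, 0, 415]) beam(1526);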